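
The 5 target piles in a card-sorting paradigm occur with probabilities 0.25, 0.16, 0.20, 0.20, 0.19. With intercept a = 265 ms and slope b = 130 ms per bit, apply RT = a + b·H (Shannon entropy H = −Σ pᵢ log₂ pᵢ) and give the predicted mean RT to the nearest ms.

565 ms

Entropy contributions −pᵢ log₂ pᵢ: 0.5000, 0.4230, 0.4644, 0.4644, 0.4552; sum H = 2.3070 bits.
RT = a + bH = 265 + 130·2.3070 = 564.91 ms.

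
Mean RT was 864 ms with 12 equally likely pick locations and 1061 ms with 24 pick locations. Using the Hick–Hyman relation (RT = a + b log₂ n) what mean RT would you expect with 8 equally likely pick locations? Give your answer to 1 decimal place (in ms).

748.8 ms

Fit slope and intercept:
  b = (1061 − 864) / (log₂ 24 − log₂ 12) = 197 / (4.5850 − 3.5850) = 197.000 ms/bit
  a = 864 − 197.000 × 3.5850 = 157.762 ms
Then RT(8) = 157.762 + 197.000 × log₂ 8 = 157.762 + 197.000 × 3 ≈ 748.762 ms.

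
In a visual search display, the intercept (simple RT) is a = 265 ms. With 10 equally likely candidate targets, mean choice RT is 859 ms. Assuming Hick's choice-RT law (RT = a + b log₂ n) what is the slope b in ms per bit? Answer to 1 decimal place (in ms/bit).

10 alternatives carry log₂ 10 = 3.3219 bits; the choice cost is 859 − 265 = 594 ms, so b = 594/3.3219 = 178.812 ms/bit.

178.8 ms/bit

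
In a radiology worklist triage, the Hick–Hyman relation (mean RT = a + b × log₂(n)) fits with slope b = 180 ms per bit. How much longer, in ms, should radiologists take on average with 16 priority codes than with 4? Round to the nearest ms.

ΔRT = (a + b log₂ n₂) − (a + b log₂ n₁) = b·(log₂ n₂ − log₂ n₁).
log₂(16) − log₂(4) = log₂(16/4) = log₂(4) = 2.
ΔRT = 180 × 2.0000 = 360.000 ms.

360 ms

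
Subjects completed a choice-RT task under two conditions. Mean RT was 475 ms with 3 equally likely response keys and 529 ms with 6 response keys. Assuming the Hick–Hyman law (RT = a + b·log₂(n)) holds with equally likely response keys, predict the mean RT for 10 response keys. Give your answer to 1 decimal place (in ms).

Fit slope and intercept:
  b = (529 − 475) / (log₂ 6 − log₂ 3) = 54 / (2.5850 − 1.5850) = 54.000 ms/bit
  a = 475 − 54.000 × 1.5850 = 389.412 ms
Then RT(10) = 389.412 + 54.000 × log₂ 10 = 389.412 + 54.000 × 3.3219 ≈ 568.796 ms.

568.8 ms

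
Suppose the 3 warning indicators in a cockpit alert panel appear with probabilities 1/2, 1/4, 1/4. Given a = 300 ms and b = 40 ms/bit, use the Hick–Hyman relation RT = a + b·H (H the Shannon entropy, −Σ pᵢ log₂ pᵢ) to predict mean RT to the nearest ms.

H = −Σ pᵢ log₂ pᵢ = 0.5·1 + 0.25·2 + 0.25·2 = 1.500 bits.
RT = 300 + 40 × 1.500 = 360.00 ms.

360 ms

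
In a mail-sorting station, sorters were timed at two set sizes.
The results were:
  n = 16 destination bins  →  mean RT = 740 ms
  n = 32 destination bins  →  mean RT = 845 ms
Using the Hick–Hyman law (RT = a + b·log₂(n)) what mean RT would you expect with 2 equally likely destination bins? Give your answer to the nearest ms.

425 ms

Fit slope and intercept:
  b = (845 − 740) / (log₂ 32 − log₂ 16) = 105 / (5 − 4) = 105 ms/bit
  a = 740 − 105 × 4 = 320 ms
Then RT(2) = 320 + 105 × log₂ 2 = 320 + 105 × 1 ≈ 425.000 ms.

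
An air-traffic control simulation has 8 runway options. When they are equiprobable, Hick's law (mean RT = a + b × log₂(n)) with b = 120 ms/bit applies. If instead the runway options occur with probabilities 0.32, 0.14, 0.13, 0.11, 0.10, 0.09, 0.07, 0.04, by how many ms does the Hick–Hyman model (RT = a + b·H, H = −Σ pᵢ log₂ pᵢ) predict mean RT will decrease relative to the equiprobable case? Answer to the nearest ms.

Equiprobable entropy H₀ = log₂ 8 = 3.0000 bits.
Skewed entropy H = −Σ pᵢ log₂ pᵢ = 2.7552 bits.
ΔRT = b·(H₀ − H) = 120 × 0.2448 = 29.37 ms.

29 ms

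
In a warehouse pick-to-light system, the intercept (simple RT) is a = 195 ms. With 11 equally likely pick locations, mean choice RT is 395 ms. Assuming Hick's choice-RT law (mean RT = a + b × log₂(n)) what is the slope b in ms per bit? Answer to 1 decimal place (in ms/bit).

57.8 ms/bit

11 alternatives carry log₂ 11 = 3.4594 bits; the choice cost is 395 − 195 = 200 ms, so b = 200/3.4594 = 57.813 ms/bit.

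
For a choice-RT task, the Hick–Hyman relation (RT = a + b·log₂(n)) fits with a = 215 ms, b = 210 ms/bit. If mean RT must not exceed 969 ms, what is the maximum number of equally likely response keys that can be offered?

Information budget: (969 − 215)/210 = 3.5905 bits, so n ≤ 2^3.5905 = 12.046 → at most 12.

12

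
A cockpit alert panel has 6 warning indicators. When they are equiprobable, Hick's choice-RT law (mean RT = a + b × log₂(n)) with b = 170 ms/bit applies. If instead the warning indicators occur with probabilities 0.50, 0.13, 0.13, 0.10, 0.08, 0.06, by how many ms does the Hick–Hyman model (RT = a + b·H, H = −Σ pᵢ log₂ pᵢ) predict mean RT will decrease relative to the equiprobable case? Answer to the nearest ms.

77 ms

The RT saving is b·ΔH. Equiprobable H₀ = log₂(6) = 2.5850 bits; with the given probabilities H = 2.1325 bits.
b·(H₀ − H) = 170 × (2.5850 − 2.1325) = 76.91 ms.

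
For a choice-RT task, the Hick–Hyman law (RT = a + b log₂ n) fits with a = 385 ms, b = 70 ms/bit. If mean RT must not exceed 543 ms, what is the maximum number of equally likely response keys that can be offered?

4

Information budget: (543 − 385)/70 = 2.2571 bits, so n ≤ 2^2.2571 = 4.780 → at most 4.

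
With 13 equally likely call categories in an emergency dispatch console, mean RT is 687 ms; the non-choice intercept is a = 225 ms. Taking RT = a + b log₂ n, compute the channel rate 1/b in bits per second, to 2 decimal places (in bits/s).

Choice component = 687 − 225 = 462 ms over log₂(13) = 3.7004 bits.
b = 462 / 3.7004 = 124.850 ms/bit, so 1/b = 8.010 bits/s.

8.01 bits/s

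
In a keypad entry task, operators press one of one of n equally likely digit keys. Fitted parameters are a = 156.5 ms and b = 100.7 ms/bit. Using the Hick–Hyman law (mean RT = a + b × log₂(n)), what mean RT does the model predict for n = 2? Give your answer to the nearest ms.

log₂(2) = 1 bits, so RT = 156.5 + 100.7 × 1 ≈ 257.200 ms.

257 ms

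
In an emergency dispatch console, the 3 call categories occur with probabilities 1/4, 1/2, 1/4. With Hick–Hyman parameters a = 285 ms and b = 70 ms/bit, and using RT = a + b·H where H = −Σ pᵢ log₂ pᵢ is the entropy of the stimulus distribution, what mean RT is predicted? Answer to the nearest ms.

390 ms

H = −Σ pᵢ log₂ pᵢ = 0.25·2 + 0.5·1 + 0.25·2 = 1.500 bits.
RT = 285 + 70 × 1.500 = 390.00 ms.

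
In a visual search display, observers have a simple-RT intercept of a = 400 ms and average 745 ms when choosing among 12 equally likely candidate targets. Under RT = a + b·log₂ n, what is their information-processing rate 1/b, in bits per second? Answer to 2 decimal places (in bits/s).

10.39 bits/s

b = (745 − 400)/log₂ 12 = 345/3.5850 = 96.235 ms per bit = 0.09624 s/bit; the reciprocal is 10.391 bits/s.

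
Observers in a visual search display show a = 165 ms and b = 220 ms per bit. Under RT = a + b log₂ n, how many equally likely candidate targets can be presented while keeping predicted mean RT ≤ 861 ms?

8

220·log₂ n ≤ 861 − 165 = 696, giving log₂ n ≤ 3.1636 and n ≤ 8.961. The largest whole number is 8.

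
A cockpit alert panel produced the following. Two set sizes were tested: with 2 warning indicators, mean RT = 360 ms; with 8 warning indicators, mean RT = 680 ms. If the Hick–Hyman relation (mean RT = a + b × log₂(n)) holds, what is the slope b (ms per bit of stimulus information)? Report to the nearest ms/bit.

160 ms/bit

Slope: b = (680 − 360) / (log₂ 8 − log₂ 2) = 320/2.0000 = 160 ms/bit.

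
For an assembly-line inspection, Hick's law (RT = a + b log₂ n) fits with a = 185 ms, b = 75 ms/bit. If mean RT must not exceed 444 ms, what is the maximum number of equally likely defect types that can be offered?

10

Information budget: (444 − 185)/75 = 3.4533 bits, so n ≤ 2^3.4533 = 10.954 → at most 10.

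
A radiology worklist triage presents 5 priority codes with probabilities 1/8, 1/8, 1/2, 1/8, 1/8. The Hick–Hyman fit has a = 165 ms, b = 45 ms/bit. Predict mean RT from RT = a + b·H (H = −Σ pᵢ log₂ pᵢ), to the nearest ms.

255 ms

Each term −pᵢ log₂ pᵢ: 0.125·3 + 0.125·3 + 0.5·1 + 0.125·3 + 0.125·3; summed, H = 2.000 bits.
Mean RT = a + bH = 165 + 45·2.000 = 255.00 ms.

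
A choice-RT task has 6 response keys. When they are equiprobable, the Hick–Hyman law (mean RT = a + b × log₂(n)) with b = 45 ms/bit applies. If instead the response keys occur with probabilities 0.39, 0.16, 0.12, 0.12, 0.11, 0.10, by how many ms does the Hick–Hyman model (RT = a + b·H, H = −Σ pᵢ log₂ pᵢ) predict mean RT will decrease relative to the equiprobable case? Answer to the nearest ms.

Equiprobable entropy H₀ = log₂ 6 = 2.5850 bits.
Skewed entropy H = −Σ pᵢ log₂ pᵢ = 2.3694 bits.
ΔRT = b·(H₀ − H) = 45 × 0.2155 = 9.70 ms.

10 ms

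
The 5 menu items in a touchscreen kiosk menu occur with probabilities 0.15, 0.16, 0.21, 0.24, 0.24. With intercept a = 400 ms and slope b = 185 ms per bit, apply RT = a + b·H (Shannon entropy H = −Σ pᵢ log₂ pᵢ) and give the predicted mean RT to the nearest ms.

Entropy contributions −pᵢ log₂ pᵢ: 0.4105, 0.4230, 0.4728, 0.4941, 0.4941; sum H = 2.2947 bits.
RT = a + bH = 400 + 185·2.2947 = 824.51 ms.

825 ms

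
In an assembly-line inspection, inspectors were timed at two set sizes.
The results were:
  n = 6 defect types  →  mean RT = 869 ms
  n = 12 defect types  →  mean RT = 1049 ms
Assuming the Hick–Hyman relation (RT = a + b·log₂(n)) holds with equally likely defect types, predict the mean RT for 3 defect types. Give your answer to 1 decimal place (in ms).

RT is linear in log₂ n, so two points fix the line:
  b = (1049 − 869) / (log₂ 12 − log₂ 6) = 180 / (3.5850 − 2.5850) = 180.000 ms/bit
  a = 869 − 180.000 × 2.5850 = 403.707 ms
Then RT(3) = 403.707 + 180.000 × log₂ 3 = 403.707 + 180.000 × 1.5850 ≈ 689.000 ms.

689.0 ms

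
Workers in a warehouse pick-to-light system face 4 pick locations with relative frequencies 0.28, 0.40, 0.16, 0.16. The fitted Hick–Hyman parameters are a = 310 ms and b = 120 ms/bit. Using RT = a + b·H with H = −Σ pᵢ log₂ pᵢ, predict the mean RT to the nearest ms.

H = 0.28·log₂(1/0.28) + 0.40·log₂(1/0.40) + 0.16·log₂(1/0.16) + 0.16·log₂(1/0.16) = 1.8890 bits.
RT = 310 + 120 × 1.8890 = 536.68 ms.

537 ms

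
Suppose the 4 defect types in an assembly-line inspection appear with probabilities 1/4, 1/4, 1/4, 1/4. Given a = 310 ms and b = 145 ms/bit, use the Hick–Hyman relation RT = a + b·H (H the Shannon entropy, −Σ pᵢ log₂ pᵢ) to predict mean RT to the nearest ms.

600 ms

H = −Σ pᵢ log₂ pᵢ = 0.25·2 + 0.25·2 + 0.25·2 + 0.25·2 = 2.000 bits.
RT = 310 + 145 × 2.000 = 600.00 ms.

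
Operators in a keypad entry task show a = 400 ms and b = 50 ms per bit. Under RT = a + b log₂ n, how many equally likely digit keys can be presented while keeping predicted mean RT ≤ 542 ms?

7

Set 400 + 50·log₂ n ≤ 542 → log₂ n ≤ (542 − 400)/50 = 2.8400.
So n ≤ 2^2.8400 = 7.160; the largest integer n is 7.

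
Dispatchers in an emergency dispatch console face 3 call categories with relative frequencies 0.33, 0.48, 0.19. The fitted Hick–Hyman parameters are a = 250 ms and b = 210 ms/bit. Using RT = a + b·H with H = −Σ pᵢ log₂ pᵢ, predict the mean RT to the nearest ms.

H = 0.33·log₂(1/0.33) + 0.48·log₂(1/0.48) + 0.19·log₂(1/0.19) = 1.4913 bits.
RT = 250 + 210 × 1.4913 = 563.18 ms.

563 ms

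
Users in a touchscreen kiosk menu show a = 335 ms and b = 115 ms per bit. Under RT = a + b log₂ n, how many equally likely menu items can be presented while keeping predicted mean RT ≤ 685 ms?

8

Set 335 + 115·log₂ n ≤ 685 → log₂ n ≤ (685 − 335)/115 = 3.0435.
So n ≤ 2^3.0435 = 8.245; the largest integer n is 8.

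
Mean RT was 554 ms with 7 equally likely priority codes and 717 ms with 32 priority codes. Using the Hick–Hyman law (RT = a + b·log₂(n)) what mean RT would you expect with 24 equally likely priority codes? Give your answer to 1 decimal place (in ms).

686.1 ms

With log₂ n on the abscissa the relation is linear; from the two conditions:
  b = (717 − 554) / (log₂ 32 − log₂ 7) = 163 / (5 − 2.8074) = 74.339 ms/bit
  a = 554 − 74.339 × 2.8074 = 345.303 ms
Then RT(24) = 345.303 + 74.339 × log₂ 24 = 345.303 + 74.339 × 4.5850 ≈ 686.146 ms.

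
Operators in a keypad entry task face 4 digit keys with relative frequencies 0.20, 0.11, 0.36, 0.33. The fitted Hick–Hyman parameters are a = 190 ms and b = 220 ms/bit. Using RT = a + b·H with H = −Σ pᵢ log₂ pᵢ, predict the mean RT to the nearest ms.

Entropy contributions −pᵢ log₂ pᵢ: 0.4644, 0.3503, 0.5306, 0.5278; sum H = 1.8731 bits.
RT = a + bH = 190 + 220·1.8731 = 602.08 ms.

602 ms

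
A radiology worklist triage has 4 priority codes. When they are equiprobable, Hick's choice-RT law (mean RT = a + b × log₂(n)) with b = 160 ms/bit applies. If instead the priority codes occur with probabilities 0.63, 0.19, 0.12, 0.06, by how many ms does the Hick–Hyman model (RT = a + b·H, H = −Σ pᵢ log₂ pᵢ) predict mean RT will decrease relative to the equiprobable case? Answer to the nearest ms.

The RT saving is b·ΔH. Equiprobable H₀ = log₂(4) = 2.0000 bits; with the given probabilities H = 1.4858 bits.
b·(H₀ − H) = 160 × (2.0000 − 1.4858) = 82.28 ms.

82 ms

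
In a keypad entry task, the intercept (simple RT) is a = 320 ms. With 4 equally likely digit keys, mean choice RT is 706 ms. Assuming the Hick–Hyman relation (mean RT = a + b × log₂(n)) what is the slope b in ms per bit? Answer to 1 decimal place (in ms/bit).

193.0 ms/bit

b = (706 − 320) / log₂(4) = 386 / 2 = 193.000 ms/bit.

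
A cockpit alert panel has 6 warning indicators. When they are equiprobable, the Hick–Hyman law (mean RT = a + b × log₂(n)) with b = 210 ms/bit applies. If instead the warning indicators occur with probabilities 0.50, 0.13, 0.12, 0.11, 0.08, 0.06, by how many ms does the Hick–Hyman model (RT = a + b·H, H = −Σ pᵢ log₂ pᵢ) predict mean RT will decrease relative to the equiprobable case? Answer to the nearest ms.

94 ms

Equiprobable entropy H₀ = log₂ 6 = 2.5850 bits.
Skewed entropy H = −Σ pᵢ log₂ pᵢ = 2.1350 bits.
ΔRT = b·(H₀ − H) = 210 × 0.4499 = 94.48 ms.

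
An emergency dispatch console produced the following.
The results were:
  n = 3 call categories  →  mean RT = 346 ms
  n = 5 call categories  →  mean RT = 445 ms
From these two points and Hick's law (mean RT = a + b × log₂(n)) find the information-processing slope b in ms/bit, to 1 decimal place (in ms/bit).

The slope on a log₂ axis is (445 − 346) / (2.3219 − 1.5850) = 134.335 ms/bit.

134.3 ms/bit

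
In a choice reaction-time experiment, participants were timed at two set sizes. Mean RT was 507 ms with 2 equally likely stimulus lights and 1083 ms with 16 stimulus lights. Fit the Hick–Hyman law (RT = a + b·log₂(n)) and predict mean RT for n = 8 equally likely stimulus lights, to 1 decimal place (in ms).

891.0 ms

RT is linear in log₂ n, so two points fix the line:
  b = (1083 − 507) / (log₂ 16 − log₂ 2) = 576 / (4 − 1) = 192.000 ms/bit
  a = 507 − 192.000 × 1 = 315.000 ms
Then RT(8) = 315.000 + 192.000 × log₂ 8 = 315.000 + 192.000 × 3 ≈ 891.000 ms.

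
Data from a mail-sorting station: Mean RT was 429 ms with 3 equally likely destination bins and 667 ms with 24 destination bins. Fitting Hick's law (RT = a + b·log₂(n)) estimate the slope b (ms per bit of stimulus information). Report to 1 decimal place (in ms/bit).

The slope on a log₂ axis is (667 − 429) / (4.5850 − 1.5850) = 79.333 ms/bit.

79.3 ms/bit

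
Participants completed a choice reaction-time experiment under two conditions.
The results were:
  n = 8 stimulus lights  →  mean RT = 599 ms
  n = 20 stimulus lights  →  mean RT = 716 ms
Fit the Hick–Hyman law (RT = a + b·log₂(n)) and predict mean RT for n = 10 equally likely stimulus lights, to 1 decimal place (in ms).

627.5 ms

With log₂ n on the abscissa the relation is linear; from the two conditions:
  b = (716 − 599) / (log₂ 20 − log₂ 8) = 117 / (4.3219 − 3) = 88.507 ms/bit
  a = 599 − 88.507 × 3 = 333.479 ms
Then RT(10) = 333.479 + 88.507 × log₂ 10 = 333.479 + 88.507 × 3.3219 ≈ 627.493 ms.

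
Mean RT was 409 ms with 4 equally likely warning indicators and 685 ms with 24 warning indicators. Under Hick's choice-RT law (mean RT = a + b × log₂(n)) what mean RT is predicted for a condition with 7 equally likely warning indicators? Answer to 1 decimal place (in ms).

Fit slope and intercept:
  b = (685 − 409) / (log₂ 24 − log₂ 4) = 276 / (4.5850 − 2) = 106.771 ms/bit
  a = 409 − 106.771 × 2 = 195.457 ms
Then RT(7) = 195.457 + 106.771 × log₂ 7 = 195.457 + 106.771 × 2.8074 ≈ 495.202 ms.

495.2 ms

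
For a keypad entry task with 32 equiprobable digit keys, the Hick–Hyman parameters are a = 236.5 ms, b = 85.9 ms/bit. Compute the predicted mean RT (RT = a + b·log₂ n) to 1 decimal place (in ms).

666.0 ms

log₂(32) = 5 bits, so RT = 236.5 + 85.9 × 5 ≈ 666.000 ms.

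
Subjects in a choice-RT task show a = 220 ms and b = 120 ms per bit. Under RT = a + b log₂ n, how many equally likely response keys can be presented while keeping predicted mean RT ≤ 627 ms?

10

Information budget: (627 − 220)/120 = 3.3917 bits, so n ≤ 2^3.3917 = 10.495 → at most 10.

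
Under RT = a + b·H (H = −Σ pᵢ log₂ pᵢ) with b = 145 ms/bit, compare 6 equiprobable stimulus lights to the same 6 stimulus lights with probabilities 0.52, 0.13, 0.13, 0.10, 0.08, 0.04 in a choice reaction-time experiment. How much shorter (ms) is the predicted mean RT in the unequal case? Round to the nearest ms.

Equiprobable entropy H₀ = log₂ 6 = 2.5850 bits.
Skewed entropy H = −Σ pᵢ log₂ pᵢ = 2.0653 bits.
ΔRT = b·(H₀ − H) = 145 × 0.5196 = 75.35 ms.

75 ms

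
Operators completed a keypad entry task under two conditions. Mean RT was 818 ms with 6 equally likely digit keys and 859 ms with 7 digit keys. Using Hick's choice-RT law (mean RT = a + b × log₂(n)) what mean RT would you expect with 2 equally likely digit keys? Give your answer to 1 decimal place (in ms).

525.8 ms

Fit slope and intercept:
  b = (859 − 818) / (log₂ 7 − log₂ 6) = 41 / (2.8074 − 2.5850) = 184.359 ms/bit
  a = 818 − 184.359 × 2.5850 = 341.439 ms
Then RT(2) = 341.439 + 184.359 × log₂ 2 = 341.439 + 184.359 × 1 ≈ 525.798 ms.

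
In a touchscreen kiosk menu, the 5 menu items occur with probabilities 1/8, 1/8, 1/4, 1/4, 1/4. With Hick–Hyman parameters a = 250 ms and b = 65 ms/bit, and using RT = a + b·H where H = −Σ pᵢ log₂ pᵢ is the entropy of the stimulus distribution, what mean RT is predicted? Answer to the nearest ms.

H = −Σ pᵢ log₂ pᵢ = 0.125·3 + 0.125·3 + 0.25·2 + 0.25·2 + 0.25·2 = 2.250 bits.
RT = 250 + 65 × 2.250 = 396.25 ms.

396 ms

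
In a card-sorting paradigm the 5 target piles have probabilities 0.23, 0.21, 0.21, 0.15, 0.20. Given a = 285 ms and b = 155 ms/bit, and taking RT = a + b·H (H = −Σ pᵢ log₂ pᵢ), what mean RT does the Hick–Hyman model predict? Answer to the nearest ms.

643 ms

Entropy contributions −pᵢ log₂ pᵢ: 0.4877, 0.4728, 0.4728, 0.4105, 0.4644; sum H = 2.3082 bits.
RT = a + bH = 285 + 155·2.3082 = 642.78 ms.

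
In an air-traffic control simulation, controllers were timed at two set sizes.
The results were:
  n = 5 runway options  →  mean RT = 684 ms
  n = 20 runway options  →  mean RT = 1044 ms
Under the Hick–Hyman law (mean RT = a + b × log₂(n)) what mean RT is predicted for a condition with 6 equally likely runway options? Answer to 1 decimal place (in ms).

731.3 ms

RT is linear in log₂ n, so two points fix the line:
  b = (1044 − 684) / (log₂ 20 − log₂ 5) = 360 / (4.3219 − 2.3219) = 180.000 ms/bit
  a = 684 − 180.000 × 2.3219 = 266.053 ms
Then RT(6) = 266.053 + 180.000 × log₂ 6 = 266.053 + 180.000 × 2.5850 ≈ 731.346 ms.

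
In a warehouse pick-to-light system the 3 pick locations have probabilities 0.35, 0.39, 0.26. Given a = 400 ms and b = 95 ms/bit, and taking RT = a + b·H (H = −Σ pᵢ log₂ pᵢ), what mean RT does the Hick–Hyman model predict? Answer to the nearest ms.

549 ms

H = 0.35·log₂(1/0.35) + 0.39·log₂(1/0.39) + 0.26·log₂(1/0.26) = 1.5652 bits.
RT = 400 + 95 × 1.5652 = 548.69 ms.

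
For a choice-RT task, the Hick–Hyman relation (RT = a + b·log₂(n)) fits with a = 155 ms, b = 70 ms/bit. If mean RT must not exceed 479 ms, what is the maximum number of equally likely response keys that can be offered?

70·log₂ n ≤ 479 − 155 = 324, giving log₂ n ≤ 4.6286 and n ≤ 24.737. The largest whole number is 24.

24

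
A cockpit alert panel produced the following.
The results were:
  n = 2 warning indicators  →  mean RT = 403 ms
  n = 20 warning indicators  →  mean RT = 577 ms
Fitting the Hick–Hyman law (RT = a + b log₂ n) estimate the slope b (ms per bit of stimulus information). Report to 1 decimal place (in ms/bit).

52.4 ms/bit

The slope on a log₂ axis is (577 − 403) / (4.3219 − 1) = 52.379 ms/bit.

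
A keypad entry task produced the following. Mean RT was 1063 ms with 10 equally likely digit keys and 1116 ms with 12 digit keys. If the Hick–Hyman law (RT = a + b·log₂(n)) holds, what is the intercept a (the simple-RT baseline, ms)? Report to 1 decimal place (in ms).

The slope on a log₂ axis is (1116 − 1063) / (3.5850 − 3.3219) = 201.495 ms/bit.
a = RT₁ − b·log₂ n₁ = 1063 − 201.495 × 3.3219 = 393.650 ms.

393.6 ms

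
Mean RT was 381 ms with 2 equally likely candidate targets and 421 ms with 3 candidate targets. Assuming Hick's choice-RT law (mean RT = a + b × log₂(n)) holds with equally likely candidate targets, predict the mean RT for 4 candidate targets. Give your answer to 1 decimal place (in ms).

449.4 ms

RT is linear in log₂ n, so two points fix the line:
  b = (421 − 381) / (log₂ 3 − log₂ 2) = 40 / (1.5850 − 1) = 68.380 ms/bit
  a = 381 − 68.380 × 1 = 312.620 ms
Then RT(4) = 312.620 + 68.380 × log₂ 4 = 312.620 + 68.380 × 2 ≈ 449.380 ms.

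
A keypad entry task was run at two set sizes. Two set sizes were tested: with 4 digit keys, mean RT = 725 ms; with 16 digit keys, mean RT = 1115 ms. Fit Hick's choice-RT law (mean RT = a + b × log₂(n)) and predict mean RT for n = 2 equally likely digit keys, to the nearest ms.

530 ms

Fit slope and intercept:
  b = (1115 − 725) / (log₂ 16 − log₂ 4) = 390 / (4 − 2) = 195 ms/bit
  a = 725 − 195 × 2 = 335 ms
Then RT(2) = 335 + 195 × log₂ 2 = 335 + 195 × 1 ≈ 530.000 ms.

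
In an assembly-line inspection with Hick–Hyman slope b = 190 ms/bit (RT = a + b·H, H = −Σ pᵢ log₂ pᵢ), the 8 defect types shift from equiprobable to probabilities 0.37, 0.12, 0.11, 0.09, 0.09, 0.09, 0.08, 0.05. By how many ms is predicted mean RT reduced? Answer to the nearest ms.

The RT saving is b·ΔH. Equiprobable H₀ = log₂(8) = 3.0000 bits; with the given probabilities H = 2.6936 bits.
b·(H₀ − H) = 190 × (3.0000 − 2.6936) = 58.21 ms.

58 ms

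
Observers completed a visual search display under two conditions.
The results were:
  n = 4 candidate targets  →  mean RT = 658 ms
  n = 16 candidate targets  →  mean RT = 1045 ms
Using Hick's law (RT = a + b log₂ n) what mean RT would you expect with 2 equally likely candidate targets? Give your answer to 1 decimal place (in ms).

464.5 ms

Fit slope and intercept:
  b = (1045 − 658) / (log₂ 16 − log₂ 4) = 387 / (4 − 2) = 193.500 ms/bit
  a = 658 − 193.500 × 2 = 271.000 ms
Then RT(2) = 271.000 + 193.500 × log₂ 2 = 271.000 + 193.500 × 1 ≈ 464.500 ms.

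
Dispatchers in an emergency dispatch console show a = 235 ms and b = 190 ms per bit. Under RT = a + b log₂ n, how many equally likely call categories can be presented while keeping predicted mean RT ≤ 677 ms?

5

Information budget: (677 − 235)/190 = 2.3263 bits, so n ≤ 2^2.3263 = 5.015 → at most 5.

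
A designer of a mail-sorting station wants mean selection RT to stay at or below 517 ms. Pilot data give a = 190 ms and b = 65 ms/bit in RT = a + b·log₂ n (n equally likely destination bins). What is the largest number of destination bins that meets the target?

32

65·log₂ n ≤ 517 − 190 = 327, giving log₂ n ≤ 5.0308 and n ≤ 32.690. The largest whole number is 32.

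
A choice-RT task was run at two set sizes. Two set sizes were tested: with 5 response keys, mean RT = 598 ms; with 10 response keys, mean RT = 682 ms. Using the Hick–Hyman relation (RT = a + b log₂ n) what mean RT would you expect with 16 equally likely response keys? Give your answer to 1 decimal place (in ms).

RT is linear in log₂ n, so two points fix the line:
  b = (682 − 598) / (log₂ 10 − log₂ 5) = 84 / (3.3219 − 2.3219) = 84.000 ms/bit
  a = 598 − 84.000 × 2.3219 = 402.958 ms
Then RT(16) = 402.958 + 84.000 × log₂ 16 = 402.958 + 84.000 × 4 ≈ 738.958 ms.

739.0 ms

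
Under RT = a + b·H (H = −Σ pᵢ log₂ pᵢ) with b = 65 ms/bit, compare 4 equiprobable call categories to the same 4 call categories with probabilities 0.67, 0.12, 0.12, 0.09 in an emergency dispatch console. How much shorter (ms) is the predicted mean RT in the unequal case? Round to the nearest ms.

37 ms

Equiprobable entropy H₀ = log₂ 4 = 2.0000 bits.
Skewed entropy H = −Σ pᵢ log₂ pᵢ = 1.4339 bits.
ΔRT = b·(H₀ − H) = 65 × 0.5661 = 36.80 ms.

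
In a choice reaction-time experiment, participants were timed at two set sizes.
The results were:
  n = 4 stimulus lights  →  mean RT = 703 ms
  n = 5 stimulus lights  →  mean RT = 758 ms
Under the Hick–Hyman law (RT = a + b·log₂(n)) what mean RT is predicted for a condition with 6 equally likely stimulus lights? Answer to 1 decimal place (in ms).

802.9 ms

With log₂ n on the abscissa the relation is linear; from the two conditions:
  b = (758 − 703) / (log₂ 5 − log₂ 4) = 55 / (2.3219 − 2) = 170.846 ms/bit
  a = 703 − 170.846 × 2 = 361.309 ms
Then RT(6) = 361.309 + 170.846 × log₂ 6 = 361.309 + 170.846 × 2.5850 ≈ 802.938 ms.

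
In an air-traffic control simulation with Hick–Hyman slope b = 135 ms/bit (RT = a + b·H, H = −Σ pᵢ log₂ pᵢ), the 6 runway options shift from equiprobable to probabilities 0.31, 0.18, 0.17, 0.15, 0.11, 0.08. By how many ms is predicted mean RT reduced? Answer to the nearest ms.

The RT saving is b·ΔH. Equiprobable H₀ = log₂(6) = 2.5850 bits; with the given probabilities H = 2.4560 bits.
b·(H₀ − H) = 135 × (2.5850 − 2.4560) = 17.41 ms.

17 ms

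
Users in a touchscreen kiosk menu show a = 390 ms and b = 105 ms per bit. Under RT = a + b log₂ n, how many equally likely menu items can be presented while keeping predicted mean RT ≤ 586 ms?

Information budget: (586 − 390)/105 = 1.8667 bits, so n ≤ 2^1.8667 = 3.647 → at most 3.

3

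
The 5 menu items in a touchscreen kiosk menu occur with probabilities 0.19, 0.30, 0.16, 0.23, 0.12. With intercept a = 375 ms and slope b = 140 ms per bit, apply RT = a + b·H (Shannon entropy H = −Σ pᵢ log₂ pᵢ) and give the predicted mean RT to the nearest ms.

691 ms

Entropy contributions −pᵢ log₂ pᵢ: 0.4552, 0.5211, 0.4230, 0.4877, 0.3671; sum H = 2.2541 bits.
RT = a + bH = 375 + 140·2.2541 = 690.57 ms.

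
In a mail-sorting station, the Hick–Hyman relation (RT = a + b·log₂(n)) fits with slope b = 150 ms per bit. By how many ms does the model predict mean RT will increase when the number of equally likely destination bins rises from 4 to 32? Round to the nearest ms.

450 ms

ΔRT = (a + b log₂ n₂) − (a + b log₂ n₁) = b·(log₂ n₂ − log₂ n₁).
log₂(32) − log₂(4) = log₂(32/4) = log₂(8) = 3.
ΔRT = 150 × 3.0000 = 450.000 ms.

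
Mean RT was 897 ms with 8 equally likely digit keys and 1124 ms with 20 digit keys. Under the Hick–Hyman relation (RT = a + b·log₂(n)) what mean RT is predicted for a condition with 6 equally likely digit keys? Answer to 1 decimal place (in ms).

825.7 ms

With log₂ n on the abscissa the relation is linear; from the two conditions:
  b = (1124 − 897) / (log₂ 20 − log₂ 8) = 227 / (4.3219 − 3) = 171.719 ms/bit
  a = 897 − 171.719 × 3 = 381.843 ms
Then RT(6) = 381.843 + 171.719 × log₂ 6 = 381.843 + 171.719 × 2.5850 ≈ 825.730 ms.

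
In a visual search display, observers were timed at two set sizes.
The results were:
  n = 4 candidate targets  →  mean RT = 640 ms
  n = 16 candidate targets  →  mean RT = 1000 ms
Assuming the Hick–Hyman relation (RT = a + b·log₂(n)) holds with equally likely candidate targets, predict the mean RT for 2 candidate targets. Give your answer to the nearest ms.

Solve the two-equation system in a and b:
  b = (1000 − 640) / (log₂ 16 − log₂ 4) = 360 / (4 − 2) = 180 ms/bit
  a = 640 − 180 × 2 = 280 ms
Then RT(2) = 280 + 180 × log₂ 2 = 280 + 180 × 1 ≈ 460.000 ms.

460 ms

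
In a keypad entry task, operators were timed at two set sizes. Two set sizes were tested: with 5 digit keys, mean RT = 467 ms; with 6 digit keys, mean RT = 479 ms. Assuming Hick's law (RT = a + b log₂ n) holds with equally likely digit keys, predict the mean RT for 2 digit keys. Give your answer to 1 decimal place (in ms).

406.7 ms

With log₂ n on the abscissa the relation is linear; from the two conditions:
  b = (479 − 467) / (log₂ 6 − log₂ 5) = 12 / (2.5850 − 2.3219) = 45.621 ms/bit
  a = 467 − 45.621 × 2.3219 = 361.070 ms
Then RT(2) = 361.070 + 45.621 × log₂ 2 = 361.070 + 45.621 × 1 ≈ 406.692 ms.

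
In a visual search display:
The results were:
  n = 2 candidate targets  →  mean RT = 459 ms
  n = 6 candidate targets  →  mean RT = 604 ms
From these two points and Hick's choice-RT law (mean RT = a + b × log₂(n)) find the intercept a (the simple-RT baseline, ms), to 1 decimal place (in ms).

367.5 ms

b = (RT₂ − RT₁)/(log₂ n₂ − log₂ n₁) = (604 − 459)/(2.5850 − 1) = 91.485 ms/bit.
a = RT₁ − b·log₂ n₁ = 459 − 91.485 × 1 = 367.515 ms.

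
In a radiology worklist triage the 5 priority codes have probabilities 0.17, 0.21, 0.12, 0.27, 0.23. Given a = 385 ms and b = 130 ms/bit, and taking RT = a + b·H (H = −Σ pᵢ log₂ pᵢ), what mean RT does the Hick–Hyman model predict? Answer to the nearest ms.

680 ms

Entropy contributions −pᵢ log₂ pᵢ: 0.4346, 0.4728, 0.3671, 0.5100, 0.4877; sum H = 2.2722 bits.
RT = a + bH = 385 + 130·2.2722 = 680.38 ms.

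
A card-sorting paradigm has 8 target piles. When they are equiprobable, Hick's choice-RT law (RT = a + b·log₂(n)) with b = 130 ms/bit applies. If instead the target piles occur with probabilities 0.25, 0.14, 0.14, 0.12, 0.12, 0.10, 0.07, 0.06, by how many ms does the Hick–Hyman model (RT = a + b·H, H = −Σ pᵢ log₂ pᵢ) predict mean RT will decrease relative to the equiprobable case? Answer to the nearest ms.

Equiprobable entropy H₀ = log₂ 8 = 3.0000 bits.
Skewed entropy H = −Σ pᵢ log₂ pᵢ = 2.8726 bits.
ΔRT = b·(H₀ − H) = 130 × 0.1274 = 16.56 ms.

17 ms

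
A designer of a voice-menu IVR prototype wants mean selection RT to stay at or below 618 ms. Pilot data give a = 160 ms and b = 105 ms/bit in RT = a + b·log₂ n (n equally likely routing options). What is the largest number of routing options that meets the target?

Information budget: (618 − 160)/105 = 4.3619 bits, so n ≤ 2^4.3619 = 20.562 → at most 20.

20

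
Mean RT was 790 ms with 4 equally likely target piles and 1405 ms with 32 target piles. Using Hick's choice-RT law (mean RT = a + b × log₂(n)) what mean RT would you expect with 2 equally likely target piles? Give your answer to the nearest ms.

Fit slope and intercept:
  b = (1405 − 790) / (log₂ 32 − log₂ 4) = 615 / (5 − 2) = 205 ms/bit
  a = 790 − 205 × 2 = 380 ms
Then RT(2) = 380 + 205 × log₂ 2 = 380 + 205 × 1 ≈ 585.000 ms.

585 ms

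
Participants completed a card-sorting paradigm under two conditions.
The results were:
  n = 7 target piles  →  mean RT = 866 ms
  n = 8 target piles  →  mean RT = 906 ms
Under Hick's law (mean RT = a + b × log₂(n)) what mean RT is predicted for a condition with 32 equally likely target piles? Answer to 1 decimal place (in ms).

1321.3 ms

Solve the two-equation system in a and b:
  b = (906 − 866) / (log₂ 8 − log₂ 7) = 40 / (3 − 2.8074) = 207.636 ms/bit
  a = 866 − 207.636 × 2.8074 = 283.093 ms
Then RT(32) = 283.093 + 207.636 × log₂ 32 = 283.093 + 207.636 × 5 ≈ 1321.271 ms.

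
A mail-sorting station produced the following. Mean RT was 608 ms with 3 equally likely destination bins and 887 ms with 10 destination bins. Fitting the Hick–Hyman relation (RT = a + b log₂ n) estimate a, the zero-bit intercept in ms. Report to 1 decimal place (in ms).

The slope on a log₂ axis is (887 − 608) / (3.3219 − 1.5850) = 160.625 ms/bit.
Intercept: a = 608 − 160.625·log₂(3) = 353.415 ms.

353.4 ms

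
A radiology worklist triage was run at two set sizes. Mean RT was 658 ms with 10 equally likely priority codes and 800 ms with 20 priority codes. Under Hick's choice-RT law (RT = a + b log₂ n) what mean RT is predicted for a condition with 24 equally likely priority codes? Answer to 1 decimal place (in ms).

837.4 ms

Solve the two-equation system in a and b:
  b = (800 − 658) / (log₂ 20 − log₂ 10) = 142 / (4.3219 − 3.3219) = 142.000 ms/bit
  a = 658 − 142.000 × 3.3219 = 186.286 ms
Then RT(24) = 186.286 + 142.000 × log₂ 24 = 186.286 + 142.000 × 4.5850 ≈ 837.351 ms.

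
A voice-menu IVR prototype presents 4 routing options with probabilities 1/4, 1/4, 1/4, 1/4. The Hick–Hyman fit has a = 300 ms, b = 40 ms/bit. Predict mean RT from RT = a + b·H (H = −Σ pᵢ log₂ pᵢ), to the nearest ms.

H = −Σ pᵢ log₂ pᵢ = 0.25·2 + 0.25·2 + 0.25·2 + 0.25·2 = 2.000 bits.
RT = 300 + 40 × 2.000 = 380.00 ms.

380 ms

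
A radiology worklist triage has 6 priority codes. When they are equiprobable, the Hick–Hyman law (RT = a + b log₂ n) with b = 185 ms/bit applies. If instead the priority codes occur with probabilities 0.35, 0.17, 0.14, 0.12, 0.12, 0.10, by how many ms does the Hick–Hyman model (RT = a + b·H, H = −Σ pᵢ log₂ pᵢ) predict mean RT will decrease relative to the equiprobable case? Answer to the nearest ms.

The RT saving is b·ΔH. Equiprobable H₀ = log₂(6) = 2.5850 bits; with the given probabilities H = 2.4281 bits.
b·(H₀ − H) = 185 × (2.5850 − 2.4281) = 29.01 ms.

29 ms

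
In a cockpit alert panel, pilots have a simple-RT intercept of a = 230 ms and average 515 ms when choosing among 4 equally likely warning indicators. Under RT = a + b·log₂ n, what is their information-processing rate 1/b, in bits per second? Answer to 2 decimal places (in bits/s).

7.02 bits/s

b = (515 − 230)/log₂ 4 = 285/2 = 142.500 ms per bit = 0.14250 s/bit; the reciprocal is 7.018 bits/s.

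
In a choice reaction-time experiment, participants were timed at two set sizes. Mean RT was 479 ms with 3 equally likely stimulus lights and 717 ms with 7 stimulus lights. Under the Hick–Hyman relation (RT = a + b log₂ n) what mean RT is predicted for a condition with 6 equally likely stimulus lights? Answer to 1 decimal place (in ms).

With log₂ n on the abscissa the relation is linear; from the two conditions:
  b = (717 − 479) / (log₂ 7 − log₂ 3) = 238 / (2.8074 − 1.5850) = 194.700 ms/bit
  a = 479 − 194.700 × 1.5850 = 170.408 ms
Then RT(6) = 170.408 + 194.700 × log₂ 6 = 170.408 + 194.700 × 2.5850 ≈ 673.700 ms.

673.7 ms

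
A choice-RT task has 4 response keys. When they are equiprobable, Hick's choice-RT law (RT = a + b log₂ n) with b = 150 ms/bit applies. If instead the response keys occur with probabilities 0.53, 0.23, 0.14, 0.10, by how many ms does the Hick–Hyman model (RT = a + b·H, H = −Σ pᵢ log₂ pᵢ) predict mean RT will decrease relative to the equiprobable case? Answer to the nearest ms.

Equiprobable entropy H₀ = log₂ 4 = 2.0000 bits.
Skewed entropy H = −Σ pᵢ log₂ pᵢ = 1.7024 bits.
ΔRT = b·(H₀ − H) = 150 × 0.2976 = 44.64 ms.

45 ms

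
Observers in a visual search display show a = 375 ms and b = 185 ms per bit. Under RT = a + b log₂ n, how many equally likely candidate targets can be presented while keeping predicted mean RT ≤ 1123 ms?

185·log₂ n ≤ 1123 − 375 = 748, giving log₂ n ≤ 4.0432 and n ≤ 16.487. The largest whole number is 16.

16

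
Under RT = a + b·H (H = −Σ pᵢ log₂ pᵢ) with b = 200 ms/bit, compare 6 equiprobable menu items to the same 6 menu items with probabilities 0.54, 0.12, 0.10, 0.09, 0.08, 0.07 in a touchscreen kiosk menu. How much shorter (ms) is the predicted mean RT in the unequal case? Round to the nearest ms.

107 ms

Equiprobable entropy H₀ = log₂ 6 = 2.5850 bits.
Skewed entropy H = −Σ pᵢ log₂ pᵢ = 2.0520 bits.
ΔRT = b·(H₀ − H) = 200 × 0.5329 = 106.59 ms.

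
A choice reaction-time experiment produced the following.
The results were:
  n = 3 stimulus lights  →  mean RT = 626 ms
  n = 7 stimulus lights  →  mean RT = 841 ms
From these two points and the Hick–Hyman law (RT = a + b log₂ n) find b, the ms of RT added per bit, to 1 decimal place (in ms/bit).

175.9 ms/bit

The slope on a log₂ axis is (841 − 626) / (2.8074 − 1.5850) = 175.885 ms/bit.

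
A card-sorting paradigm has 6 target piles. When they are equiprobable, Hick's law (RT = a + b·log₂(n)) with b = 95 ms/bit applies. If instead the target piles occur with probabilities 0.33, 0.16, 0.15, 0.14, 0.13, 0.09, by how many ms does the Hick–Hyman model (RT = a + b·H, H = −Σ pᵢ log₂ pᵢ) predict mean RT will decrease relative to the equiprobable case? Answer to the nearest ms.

The RT saving is b·ΔH. Equiprobable H₀ = log₂(6) = 2.5850 bits; with the given probabilities H = 2.4538 bits.
b·(H₀ − H) = 95 × (2.5850 − 2.4538) = 12.46 ms.

12 ms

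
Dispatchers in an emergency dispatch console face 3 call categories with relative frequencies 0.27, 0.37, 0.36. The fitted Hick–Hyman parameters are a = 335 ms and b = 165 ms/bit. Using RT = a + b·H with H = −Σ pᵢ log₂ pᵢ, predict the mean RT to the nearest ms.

Entropy contributions −pᵢ log₂ pᵢ: 0.5100, 0.5307, 0.5306; sum H = 1.5714 bits.
RT = a + bH = 335 + 165·1.5714 = 594.28 ms.

594 ms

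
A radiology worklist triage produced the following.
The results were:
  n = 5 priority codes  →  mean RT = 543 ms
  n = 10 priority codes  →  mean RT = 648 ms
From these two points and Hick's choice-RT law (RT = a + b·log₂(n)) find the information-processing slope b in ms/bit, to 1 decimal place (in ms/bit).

105.0 ms/bit

Slope: b = (648 − 543) / (log₂ 10 − log₂ 5) = 105/1.0000 = 105.000 ms/bit.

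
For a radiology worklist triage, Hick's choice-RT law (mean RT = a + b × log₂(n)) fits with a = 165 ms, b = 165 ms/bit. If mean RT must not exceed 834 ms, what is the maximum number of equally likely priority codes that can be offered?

Set 165 + 165·log₂ n ≤ 834 → log₂ n ≤ (834 − 165)/165 = 4.0545.
So n ≤ 2^4.0545 = 16.617; the largest integer n is 16.

16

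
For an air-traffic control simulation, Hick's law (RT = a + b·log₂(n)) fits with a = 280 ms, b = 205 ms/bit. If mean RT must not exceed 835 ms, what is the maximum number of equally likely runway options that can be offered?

6

Information budget: (835 − 280)/205 = 2.7073 bits, so n ≤ 2^2.7073 = 6.531 → at most 6.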